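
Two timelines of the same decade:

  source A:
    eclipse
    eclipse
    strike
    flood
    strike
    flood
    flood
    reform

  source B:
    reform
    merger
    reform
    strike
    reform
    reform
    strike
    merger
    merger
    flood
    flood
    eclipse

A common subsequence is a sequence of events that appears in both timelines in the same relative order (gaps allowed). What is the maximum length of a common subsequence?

4

Taking strike at source A[3]=source B[4], strike at source A[5]=source B[7], flood at source A[6]=source B[10], flood at source A[7]=source B[11] gives a common subsequence of length 4. dp[8][12] = 4 confirms this is the maximum.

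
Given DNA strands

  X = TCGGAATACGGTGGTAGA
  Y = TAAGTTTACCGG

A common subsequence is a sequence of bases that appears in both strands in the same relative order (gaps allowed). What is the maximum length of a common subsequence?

8

Match T (X #1, Y #1) → A (X #5, Y #2) → A (X #6, Y #3) → T (X #7, Y #7) → A (X #8, Y #8) → C (X #9, Y #10) → G (X #14, Y #11) → G (X #17, Y #12) — 8 bases in the same relative order in both. dp[18][12] = 8 confirms this is the maximum.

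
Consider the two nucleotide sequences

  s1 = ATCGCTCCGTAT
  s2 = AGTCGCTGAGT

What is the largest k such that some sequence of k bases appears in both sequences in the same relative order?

9

Taking A [1,1]; then T [2,3]; then C [3,4]; then G [4,5]; then C [5,6]; then T [6,7]; then G [9,8]; then A [11,9]; then T [12,11] gives a common subsequence of length 9. The LCS DP gives dp[12][11] = 9, so this is optimal.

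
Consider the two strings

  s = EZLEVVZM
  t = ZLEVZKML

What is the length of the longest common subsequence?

Pick Z at s[2]=t[1]; then L at s[3]=t[2]; then E at s[4]=t[3]; then V at s[6]=t[4]; then Z at s[7]=t[5]; then M at s[8]=t[7]; all 6 characters appear in both, in order. Since dp[8][8] = 6, nothing longer is possible.

6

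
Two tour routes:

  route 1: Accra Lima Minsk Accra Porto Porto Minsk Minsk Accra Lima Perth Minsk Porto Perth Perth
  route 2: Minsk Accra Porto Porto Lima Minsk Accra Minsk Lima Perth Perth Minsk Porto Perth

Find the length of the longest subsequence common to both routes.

11

One common subsequence of length 11: Minsk (route 1 #3, route 2 #1), Accra (route 1 #4, route 2 #2), Porto (route 1 #5, route 2 #3), Porto (route 1 #6, route 2 #4), Minsk (route 1 #7, route 2 #6), Minsk (route 1 #8, route 2 #8), Lima (route 1 #10, route 2 #9), Perth (route 1 #11, route 2 #11), Minsk (route 1 #12, route 2 #12), Porto (route 1 #13, route 2 #13), Perth (route 1 #15, route 2 #14). Since dp[15][14] = 11, nothing longer is possible.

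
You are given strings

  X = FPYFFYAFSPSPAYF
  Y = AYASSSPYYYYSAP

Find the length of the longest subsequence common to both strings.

6

One common subsequence of length 6: Y [6,2], A [7,3], S [9,6], P [10,7], S [11,12], P [12,14], and the DP table's final entry dp[15][14] is also 6, so no common subsequence is longer.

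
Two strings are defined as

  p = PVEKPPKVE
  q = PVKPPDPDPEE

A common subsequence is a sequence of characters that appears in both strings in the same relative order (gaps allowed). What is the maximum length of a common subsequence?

6

Match P [1,1], then V [2,2], then K [4,3], then P [5,7], then P [6,9], then E [9,11] — 6 characters in the same relative order in both. Since dp[9][11] = 6, nothing longer is possible.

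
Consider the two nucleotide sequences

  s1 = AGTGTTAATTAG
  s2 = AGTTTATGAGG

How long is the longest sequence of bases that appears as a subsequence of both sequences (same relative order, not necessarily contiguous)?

9

Let dp[i][j] be the LCS length of the first i bases of s1 and the first j bases of s2. dp[i][j] = dp[i-1][j-1]+1 when the i-th and j-th bases match, else max(dp[i-1][j], dp[i][j-1]).
    ·  A  G  T  T  T  A  T  G  A  G  G
 ·  0  0  0  0  0  0  0  0  0  0  0  0
 A  0  1  1  1  1  1  1  1  1  1  1  1
 G  0  1  2  2  2  2  2  2  2  2  2  2
 T  0  1  2  3  3  3  3  3  3  3  3  3
 G  0  1  2  3  3  3  3  3  4  4  4  4
 T  0  1  2  3  4  4  4  4  4  4  4  4
 T  0  1  2  3  4  5  5  5  5  5  5  5
 A  0  1  2  3  4  5  6  6  6  6  6  6
 A  0  1  2  3  4  5  6  6  6  7  7  7
 T  0  1  2  3  4  5  6  7  7  7  7  7
 T  0  1  2  3  4  5  6  7  7  7  7  7
 A  0  1  2  3  4  5  6  7  7  8  8  8
 G  0  1  2  3  4  5  6  7  8  8  9  9
dp[12][11] = 9. One LCS (by backtracking along matches): AGTTTATAG.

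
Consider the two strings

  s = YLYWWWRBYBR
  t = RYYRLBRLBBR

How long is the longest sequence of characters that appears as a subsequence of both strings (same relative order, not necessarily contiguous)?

6

Let dp[i][j] be the LCS length of the first i characters of s and the first j characters of t. dp[i][j] = dp[i-1][j-1]+1 when the i-th and j-th characters match, else max(dp[i-1][j], dp[i][j-1]).
    ·  R  Y  Y  R  L  B  R  L  B  B  R
 ·  0  0  0  0  0  0  0  0  0  0  0  0
 Y  0  0  1  1  1  1  1  1  1  1  1  1
 L  0  0  1  1  1  2  2  2  2  2  2  2
 Y  0  0  1  2  2  2  2  2  2  2  2  2
 W  0  0  1  2  2  2  2  2  2  2  2  2
 W  0  0  1  2  2  2  2  2  2  2  2  2
 W  0  0  1  2  2  2  2  2  2  2  2  2
 R  0  1  1  2  3  3  3  3  3  3  3  3
 B  0  1  1  2  3  3  4  4  4  4  4  4
 Y  0  1  2  2  3  3  4  4  4  4  4  4
 B  0  1  2  2  3  3  4  4  4  5  5  5
 R  0  1  2  2  3  3  4  5  5  5  5  6
dp[11][11] = 6. One LCS (by backtracking along matches): YLRBBR.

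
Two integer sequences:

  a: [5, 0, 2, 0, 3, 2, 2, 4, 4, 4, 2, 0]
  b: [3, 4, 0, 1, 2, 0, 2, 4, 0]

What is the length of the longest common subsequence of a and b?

6

Match 0 at a[2]=b[3], then 2 at a[3]=b[5], then 0 at a[4]=b[6], then 2 at a[7]=b[7], then 4 at a[10]=b[8], then 0 at a[12]=b[9] — 6 values in the same relative order in both, and the DP table's final entry dp[12][9] is also 6, so no common subsequence is longer.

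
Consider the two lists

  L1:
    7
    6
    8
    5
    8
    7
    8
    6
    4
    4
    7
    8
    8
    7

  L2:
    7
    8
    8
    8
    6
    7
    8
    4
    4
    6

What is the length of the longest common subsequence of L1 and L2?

Let dp[i][j] be the LCS length of the first i values of L1 and the first j values of L2. dp[i][j] = dp[i-1][j-1]+1 when the i-th and j-th values match, else max(dp[i-1][j], dp[i][j-1]).
    ·  7  8  8  8  6  7  8  4  4  6
 ·  0  0  0  0  0  0  0  0  0  0  0
 7  0  1  1  1  1  1  1  1  1  1  1
 6  0  1  1  1  1  2  2  2  2  2  2
 8  0  1  2  2  2  2  2  3  3  3  3
 5  0  1  2  2  2  2  2  3  3  3  3
 8  0  1  2  3  3  3  3  3  3  3  3
 7  0  1  2  3  3  3  4  4  4  4  4
 8  0  1  2  3  4  4  4  5  5  5  5
 6  0  1  2  3  4  5  5  5  5  5  6
 4  0  1  2  3  4  5  5  5  6  6  6
 4  0  1  2  3  4  5  5  5  6  7  7
 7  0  1  2  3  4  5  6  6  6  7  7
 8  0  1  2  3  4  5  6  7  7  7  7
 8  0  1  2  3  4  5  6  7  7  7  7
 7  0  1  2  3  4  5  6  7  7  7  7
dp[14][10] = 7. One LCS (by backtracking along matches): 7, 8, 8, 7, 8, 4, 4.

7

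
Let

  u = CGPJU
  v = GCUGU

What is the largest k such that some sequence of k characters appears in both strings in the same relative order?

Let dp[i][j] be the LCS length of the first i characters of u and the first j characters of v. dp[i][j] = dp[i-1][j-1]+1 when the i-th and j-th characters match, else max(dp[i-1][j], dp[i][j-1]).
    ·  G  C  U  G  U
 ·  0  0  0  0  0  0
 C  0  0  1  1  1  1
 G  0  1  1  1  2  2
 P  0  1  1  1  2  2
 J  0  1  1  1  2  2
 U  0  1  1  2  2  3
dp[5][5] = 3. One LCS (by backtracking along matches): CGU.

3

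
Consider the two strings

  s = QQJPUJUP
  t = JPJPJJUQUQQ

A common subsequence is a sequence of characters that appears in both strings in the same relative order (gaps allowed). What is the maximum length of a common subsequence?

4

Match J [3,3], then P [4,4], then U [5,7], then U [7,9] — 4 characters in the same relative order in both, and the DP table's final entry dp[8][11] is also 4, so no common subsequence is longer.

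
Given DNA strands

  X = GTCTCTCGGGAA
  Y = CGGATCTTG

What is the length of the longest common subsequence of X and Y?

One common subsequence of length 6: G [1,3], T [2,5], C [3,6], T [4,7], T [6,8], G [10,9]. The LCS DP gives dp[12][9] = 6, so this is optimal.

6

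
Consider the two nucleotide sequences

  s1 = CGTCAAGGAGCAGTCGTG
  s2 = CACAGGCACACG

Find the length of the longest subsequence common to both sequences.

Taking C at s1[1]=s2[1] → C at s1[4]=s2[3] → A at s1[6]=s2[4] → G at s1[7]=s2[5] → G at s1[8]=s2[6] → A at s1[9]=s2[8] → C at s1[11]=s2[9] → A at s1[12]=s2[10] → C at s1[15]=s2[11] → G at s1[18]=s2[12] gives a common subsequence of length 10. dp[18][12] = 10 confirms this is the maximum.

10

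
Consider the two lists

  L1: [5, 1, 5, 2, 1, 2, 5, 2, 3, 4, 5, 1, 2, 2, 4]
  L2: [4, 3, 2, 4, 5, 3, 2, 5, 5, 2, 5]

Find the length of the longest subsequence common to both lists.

One common subsequence of length 5: 5 (L1 #1, L2 #5) → 5 (L1 #3, L2 #8) → 5 (L1 #7, L2 #9) → 2 (L1 #8, L2 #10) → 5 (L1 #11, L2 #11). Since dp[15][11] = 5, nothing longer is possible.

5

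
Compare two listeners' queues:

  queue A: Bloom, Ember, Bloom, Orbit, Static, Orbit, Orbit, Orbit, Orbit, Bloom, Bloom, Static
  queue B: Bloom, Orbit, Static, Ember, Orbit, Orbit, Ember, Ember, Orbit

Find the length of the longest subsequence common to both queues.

6

Taking Bloom [3,1]; then Orbit [4,2]; then Static [5,3]; then Orbit [6,5]; then Orbit [7,6]; then Orbit [9,9] gives a common subsequence of length 6, and the DP table's final entry dp[12][9] is also 6, so no common subsequence is longer.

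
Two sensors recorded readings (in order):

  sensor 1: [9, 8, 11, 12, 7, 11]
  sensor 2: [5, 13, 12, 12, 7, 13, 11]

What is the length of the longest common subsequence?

Pick 12 at sensor 1[4]=sensor 2[4]; then 7 at sensor 1[5]=sensor 2[5]; then 11 at sensor 1[6]=sensor 2[7]; all 3 values appear in both, in order, and the DP table's final entry dp[6][7] is also 3, so no common subsequence is longer.

3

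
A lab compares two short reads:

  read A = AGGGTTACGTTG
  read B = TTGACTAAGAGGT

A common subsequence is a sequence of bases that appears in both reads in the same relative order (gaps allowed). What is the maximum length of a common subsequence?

Match T at read A[5]=read B[1], then T at read A[6]=read B[2], then A at read A[7]=read B[4], then C at read A[8]=read B[5], then G at read A[9]=read B[12], then T at read A[11]=read B[13] — 6 bases in the same relative order in both. dp[12][13] = 6 confirms this is the maximum.

6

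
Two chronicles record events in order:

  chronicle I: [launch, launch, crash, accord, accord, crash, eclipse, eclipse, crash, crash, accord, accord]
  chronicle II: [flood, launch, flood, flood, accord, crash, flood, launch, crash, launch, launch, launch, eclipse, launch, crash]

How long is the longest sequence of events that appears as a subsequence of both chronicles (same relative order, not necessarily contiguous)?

Pick launch (chronicle I #1, chronicle II #2), then launch (chronicle I #2, chronicle II #8), then crash (chronicle I #3, chronicle II #9), then eclipse (chronicle I #7, chronicle II #13), then crash (chronicle I #10, chronicle II #15); all 5 events appear in both, in order, and the DP table's final entry dp[12][15] is also 5, so no common subsequence is longer.

5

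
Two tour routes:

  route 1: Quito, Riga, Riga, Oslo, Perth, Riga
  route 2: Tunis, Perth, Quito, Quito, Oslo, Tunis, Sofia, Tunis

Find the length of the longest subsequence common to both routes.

2

Pick Quito (route 1 #1, route 2 #4), then Oslo (route 1 #4, route 2 #5); all 2 stops appear in both, in order. Since dp[6][8] = 2, nothing longer is possible.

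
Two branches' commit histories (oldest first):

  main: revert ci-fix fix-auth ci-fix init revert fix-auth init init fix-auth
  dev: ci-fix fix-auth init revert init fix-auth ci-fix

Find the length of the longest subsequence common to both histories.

Taking ci-fix [2,1]; then fix-auth [3,2]; then init [5,3]; then revert [6,4]; then init [9,5]; then fix-auth [10,6] gives a common subsequence of length 6. dp[10][7] = 6 confirms this is the maximum.

6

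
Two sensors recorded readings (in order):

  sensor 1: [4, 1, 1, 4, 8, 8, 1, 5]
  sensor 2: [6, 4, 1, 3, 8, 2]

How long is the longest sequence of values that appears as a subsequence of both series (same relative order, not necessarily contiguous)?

One common subsequence of length 3: 4 at sensor 1[1]=sensor 2[2] → 1 at sensor 1[2]=sensor 2[3] → 8 at sensor 1[5]=sensor 2[5], and the DP table's final entry dp[8][6] is also 3, so no common subsequence is longer.

3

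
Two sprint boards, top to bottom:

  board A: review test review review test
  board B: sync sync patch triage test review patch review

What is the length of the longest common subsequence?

3

Pick test [2,5], review [3,6], review [4,8]; all 3 tasks appear in both, in order. Since dp[5][8] = 3, nothing longer is possible.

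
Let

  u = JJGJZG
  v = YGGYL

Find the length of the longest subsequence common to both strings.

Let dp[i][j] be the LCS length of the first i characters of u and the first j characters of v. dp[i][j] = dp[i-1][j-1]+1 when the i-th and j-th characters match, else max(dp[i-1][j], dp[i][j-1]).
    ·  Y  G  G  Y  L
 ·  0  0  0  0  0  0
 J  0  0  0  0  0  0
 J  0  0  0  0  0  0
 G  0  0  1  1  1  1
 J  0  0  1  1  1  1
 Z  0  0  1  1  1  1
 G  0  0  1  2  2  2
dp[6][5] = 2. One LCS (by backtracking along matches): GG.

2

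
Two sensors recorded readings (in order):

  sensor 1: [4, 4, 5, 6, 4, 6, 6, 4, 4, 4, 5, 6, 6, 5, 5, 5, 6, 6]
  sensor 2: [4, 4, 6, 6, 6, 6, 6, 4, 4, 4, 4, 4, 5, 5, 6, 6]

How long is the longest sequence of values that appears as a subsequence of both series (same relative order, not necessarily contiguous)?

12

Taking 4 [1,1] → 4 [2,2] → 6 [4,5] → 6 [6,6] → 6 [7,7] → 4 [8,10] → 4 [9,11] → 4 [10,12] → 5 [15,13] → 5 [16,14] → 6 [17,15] → 6 [18,16] gives a common subsequence of length 12, and the DP table's final entry dp[18][16] is also 12, so no common subsequence is longer.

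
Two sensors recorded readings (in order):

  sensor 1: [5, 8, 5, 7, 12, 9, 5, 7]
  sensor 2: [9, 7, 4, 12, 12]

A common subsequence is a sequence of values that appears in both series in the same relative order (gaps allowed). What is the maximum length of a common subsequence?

Match 7 (sensor 1 #4, sensor 2 #2), 12 (sensor 1 #5, sensor 2 #5) — 2 values in the same relative order in both. dp[8][5] = 2 confirms this is the maximum.

2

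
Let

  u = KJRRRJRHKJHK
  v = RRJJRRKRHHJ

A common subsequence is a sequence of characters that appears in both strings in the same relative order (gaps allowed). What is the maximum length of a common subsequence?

Taking J at u[2]=v[4] → R at u[3]=v[5] → R at u[4]=v[6] → R at u[5]=v[8] → H at u[8]=v[10] → J at u[10]=v[11] gives a common subsequence of length 6. dp[12][11] = 6 confirms this is the maximum.

6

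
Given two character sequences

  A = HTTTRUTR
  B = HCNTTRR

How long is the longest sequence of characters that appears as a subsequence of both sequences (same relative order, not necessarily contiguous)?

5

Taking H (A #1, B #1); then T (A #3, B #4); then T (A #4, B #5); then R (A #5, B #6); then R (A #8, B #7) gives a common subsequence of length 5, and the DP table's final entry dp[8][7] is also 5, so no common subsequence is longer.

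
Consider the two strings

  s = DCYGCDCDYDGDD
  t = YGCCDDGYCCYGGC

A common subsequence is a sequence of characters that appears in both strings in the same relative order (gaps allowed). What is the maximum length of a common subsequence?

7

One common subsequence of length 7: Y (s #3, t #1); then G (s #4, t #2); then C (s #5, t #4); then D (s #6, t #6); then C (s #7, t #10); then Y (s #9, t #11); then G (s #11, t #13). dp[13][14] = 7 confirms this is the maximum.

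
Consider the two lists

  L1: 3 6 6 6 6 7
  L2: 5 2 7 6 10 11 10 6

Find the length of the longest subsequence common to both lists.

2

Let dp[i][j] be the LCS length of the first i values of L1 and the first j values of L2. dp[i][j] = dp[i-1][j-1]+1 when the i-th and j-th values match, else max(dp[i-1][j], dp[i][j-1]).
    ·  5  2  7  6 10 11 10  6
 ·  0  0  0  0  0  0  0  0  0
 3  0  0  0  0  0  0  0  0  0
 6  0  0  0  0  1  1  1  1  1
 6  0  0  0  0  1  1  1  1  2
 6  0  0  0  0  1  1  1  1  2
 6  0  0  0  0  1  1  1  1  2
 7  0  0  0  1  1  1  1  1  2
dp[6][8] = 2. One LCS (by backtracking along matches): 6, 6.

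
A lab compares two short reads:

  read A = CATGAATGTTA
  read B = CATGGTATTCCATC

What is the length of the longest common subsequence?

Match C at read A[1]=read B[1]; then A at read A[2]=read B[2]; then T at read A[3]=read B[3]; then G at read A[4]=read B[5]; then A at read A[6]=read B[7]; then T at read A[7]=read B[8]; then T at read A[9]=read B[9]; then T at read A[10]=read B[13] — 8 bases in the same relative order in both. Since dp[11][14] = 8, nothing longer is possible.

8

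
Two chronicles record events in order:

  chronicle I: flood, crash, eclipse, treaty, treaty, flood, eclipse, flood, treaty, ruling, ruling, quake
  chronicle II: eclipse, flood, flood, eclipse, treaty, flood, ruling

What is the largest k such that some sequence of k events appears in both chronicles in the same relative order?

Pick flood at chronicle I[1]=chronicle II[3]; then eclipse at chronicle I[3]=chronicle II[4]; then treaty at chronicle I[5]=chronicle II[5]; then flood at chronicle I[8]=chronicle II[6]; then ruling at chronicle I[11]=chronicle II[7]; all 5 events appear in both, in order, and the DP table's final entry dp[12][7] is also 5, so no common subsequence is longer.

5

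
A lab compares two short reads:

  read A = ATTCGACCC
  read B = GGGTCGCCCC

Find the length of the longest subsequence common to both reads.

Pick T at read A[3]=read B[4]; then C at read A[4]=read B[5]; then G at read A[5]=read B[6]; then C at read A[7]=read B[8]; then C at read A[8]=read B[9]; then C at read A[9]=read B[10]; all 6 bases appear in both, in order. dp[9][10] = 6 confirms this is the maximum.

6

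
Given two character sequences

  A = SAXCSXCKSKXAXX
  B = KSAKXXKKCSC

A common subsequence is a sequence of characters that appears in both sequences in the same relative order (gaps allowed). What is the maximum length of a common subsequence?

6

Pick S at A[1]=B[2], A at A[2]=B[3], X at A[3]=B[6], C at A[4]=B[9], S at A[5]=B[10], C at A[7]=B[11]; all 6 characters appear in both, in order. The LCS DP gives dp[14][11] = 6, so this is optimal.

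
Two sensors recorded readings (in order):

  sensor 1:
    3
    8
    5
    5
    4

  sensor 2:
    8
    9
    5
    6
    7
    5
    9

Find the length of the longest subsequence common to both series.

Let dp[i][j] be the LCS length of the first i values of sensor 1 and the first j values of sensor 2. dp[i][j] = dp[i-1][j-1]+1 when the i-th and j-th values match, else max(dp[i-1][j], dp[i][j-1]).
    ·  8  9  5  6  7  5  9
 ·  0  0  0  0  0  0  0  0
 3  0  0  0  0  0  0  0  0
 8  0  1  1  1  1  1  1  1
 5  0  1  1  2  2  2  2  2
 5  0  1  1  2  2  2  3  3
 4  0  1  1  2  2  2  3  3
dp[5][7] = 3. One LCS (by backtracking along matches): 8, 5, 5.

3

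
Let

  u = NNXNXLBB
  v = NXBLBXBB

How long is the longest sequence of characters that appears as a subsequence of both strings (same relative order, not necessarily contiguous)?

5

One common subsequence of length 5: N [2,1], then X [3,2], then X [5,6], then B [7,7], then B [8,8]. dp[8][8] = 5 confirms this is the maximum.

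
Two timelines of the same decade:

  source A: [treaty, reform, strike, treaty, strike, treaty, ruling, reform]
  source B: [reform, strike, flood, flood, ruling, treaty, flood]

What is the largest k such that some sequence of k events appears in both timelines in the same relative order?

3

Pick reform [2,1] → strike [3,2] → treaty [4,6]; all 3 events appear in both, in order. dp[8][7] = 3 confirms this is the maximum.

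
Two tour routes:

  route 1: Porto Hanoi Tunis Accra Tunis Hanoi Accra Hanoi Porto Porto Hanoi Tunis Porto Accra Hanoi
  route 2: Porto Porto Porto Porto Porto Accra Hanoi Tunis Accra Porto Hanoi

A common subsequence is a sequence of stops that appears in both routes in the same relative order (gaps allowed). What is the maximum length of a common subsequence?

7

One common subsequence of length 7: Porto [1,3], Porto [9,4], Porto [10,5], Hanoi [11,7], Tunis [12,8], Porto [13,10], Hanoi [15,11]. dp[15][11] = 7 confirms this is the maximum.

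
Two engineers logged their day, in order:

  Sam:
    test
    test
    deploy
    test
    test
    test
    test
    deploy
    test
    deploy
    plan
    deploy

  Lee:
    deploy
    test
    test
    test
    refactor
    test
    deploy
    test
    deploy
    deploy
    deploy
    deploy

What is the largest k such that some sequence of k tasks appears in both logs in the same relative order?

9

Pick deploy (Sam #3, Lee #1), then test (Sam #4, Lee #2), then test (Sam #5, Lee #3), then test (Sam #6, Lee #4), then test (Sam #7, Lee #6), then deploy (Sam #8, Lee #7), then test (Sam #9, Lee #8), then deploy (Sam #10, Lee #11), then deploy (Sam #12, Lee #12); all 9 tasks appear in both, in order. The LCS DP gives dp[12][12] = 9, so this is optimal.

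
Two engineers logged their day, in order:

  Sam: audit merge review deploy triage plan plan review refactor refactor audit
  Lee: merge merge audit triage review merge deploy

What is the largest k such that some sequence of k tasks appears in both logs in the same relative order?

Match audit [1,3], merge [2,6], deploy [4,7] — 3 tasks in the same relative order in both, and the DP table's final entry dp[11][7] is also 3, so no common subsequence is longer.

3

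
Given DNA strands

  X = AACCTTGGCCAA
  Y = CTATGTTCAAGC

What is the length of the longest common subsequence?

One common subsequence of length 7: C at X[4]=Y[1], then T at X[5]=Y[2], then T at X[6]=Y[4], then G at X[7]=Y[5], then C at X[10]=Y[8], then A at X[11]=Y[9], then A at X[12]=Y[10]. The LCS DP gives dp[12][12] = 7, so this is optimal.

7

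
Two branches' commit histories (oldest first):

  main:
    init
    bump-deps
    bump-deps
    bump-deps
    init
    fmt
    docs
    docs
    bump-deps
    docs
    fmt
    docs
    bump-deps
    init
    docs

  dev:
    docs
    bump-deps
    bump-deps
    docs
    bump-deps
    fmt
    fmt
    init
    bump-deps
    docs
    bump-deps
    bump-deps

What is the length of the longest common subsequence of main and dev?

Match bump-deps at main[2]=dev[2], then bump-deps at main[3]=dev[3], then bump-deps at main[4]=dev[5], then init at main[5]=dev[8], then docs at main[8]=dev[10], then bump-deps at main[9]=dev[11], then bump-deps at main[13]=dev[12] — 7 commits in the same relative order in both. The LCS DP gives dp[15][12] = 7, so this is optimal.

7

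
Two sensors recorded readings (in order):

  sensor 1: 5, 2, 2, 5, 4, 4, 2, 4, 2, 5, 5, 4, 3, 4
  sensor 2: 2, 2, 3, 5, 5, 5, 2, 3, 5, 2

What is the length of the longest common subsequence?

One common subsequence of length 6: 2 at sensor 1[2]=sensor 2[1] → 2 at sensor 1[3]=sensor 2[2] → 5 at sensor 1[4]=sensor 2[4] → 5 at sensor 1[10]=sensor 2[5] → 5 at sensor 1[11]=sensor 2[6] → 3 at sensor 1[13]=sensor 2[8]. Since dp[14][10] = 6, nothing longer is possible.

6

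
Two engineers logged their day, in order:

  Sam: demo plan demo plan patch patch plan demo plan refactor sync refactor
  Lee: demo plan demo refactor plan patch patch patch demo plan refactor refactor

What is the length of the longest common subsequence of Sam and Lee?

Taking demo [1,1] → plan [2,2] → demo [3,3] → plan [4,5] → patch [5,7] → patch [6,8] → demo [8,9] → plan [9,10] → refactor [10,11] → refactor [12,12] gives a common subsequence of length 10, and the DP table's final entry dp[12][12] is also 10, so no common subsequence is longer.

10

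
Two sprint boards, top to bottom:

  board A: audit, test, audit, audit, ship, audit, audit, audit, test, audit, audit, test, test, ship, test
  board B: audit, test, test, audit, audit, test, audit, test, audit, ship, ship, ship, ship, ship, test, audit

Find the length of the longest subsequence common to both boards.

9

Taking audit at board A[1]=board B[1] → test at board A[2]=board B[3] → audit at board A[3]=board B[4] → audit at board A[4]=board B[5] → audit at board A[8]=board B[7] → test at board A[9]=board B[8] → audit at board A[10]=board B[9] → ship at board A[14]=board B[14] → test at board A[15]=board B[15] gives a common subsequence of length 9. Since dp[15][16] = 9, nothing longer is possible.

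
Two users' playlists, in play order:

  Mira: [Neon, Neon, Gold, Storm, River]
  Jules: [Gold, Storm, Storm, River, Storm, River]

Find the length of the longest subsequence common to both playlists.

3

Pick Gold [3,1]; then Storm [4,5]; then River [5,6]; all 3 songs appear in both, in order, and the DP table's final entry dp[5][6] is also 3, so no common subsequence is longer.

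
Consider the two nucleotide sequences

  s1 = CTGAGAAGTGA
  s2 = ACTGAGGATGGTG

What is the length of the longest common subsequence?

Let dp[i][j] be the LCS length of the first i bases of s1 and the first j bases of s2. dp[i][j] = dp[i-1][j-1]+1 when the i-th and j-th bases match, else max(dp[i-1][j], dp[i][j-1]).
    ·  A  C  T  G  A  G  G  A  T  G  G  T  G
 ·  0  0  0  0  0  0  0  0  0  0  0  0  0  0
 C  0  0  1  1  1  1  1  1  1  1  1  1  1  1
 T  0  0  1  2  2  2  2  2  2  2  2  2  2  2
 G  0  0  1  2  3  3  3  3  3  3  3  3  3  3
 A  0  1  1  2  3  4  4  4  4  4  4  4  4  4
 G  0  1  1  2  3  4  5  5  5  5  5  5  5  5
 A  0  1  1  2  3  4  5  5  6  6  6  6  6  6
 A  0  1  1  2  3  4  5  5  6  6  6  6  6  6
 G  0  1  1  2  3  4  5  6  6  6  7  7  7  7
 T  0  1  1  2  3  4  5  6  6  7  7  7  8  8
 G  0  1  1  2  3  4  5  6  6  7  8  8  8  9
 A  0  1  1  2  3  4  5  6  7  7  8  8  8  9
dp[11][13] = 9. One LCS (by backtracking along matches): CTGAGAGTG.

9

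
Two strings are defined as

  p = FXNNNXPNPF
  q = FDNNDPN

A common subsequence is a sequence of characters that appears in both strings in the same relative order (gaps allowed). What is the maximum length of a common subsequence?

5

Let dp[i][j] be the LCS length of the first i characters of p and the first j characters of q. dp[i][j] = dp[i-1][j-1]+1 when the i-th and j-th characters match, else max(dp[i-1][j], dp[i][j-1]).
    ·  F  D  N  N  D  P  N
 ·  0  0  0  0  0  0  0  0
 F  0  1  1  1  1  1  1  1
 X  0  1  1  1  1  1  1  1
 N  0  1  1  2  2  2  2  2
 N  0  1  1  2  3  3  3  3
 N  0  1  1  2  3  3  3  4
 X  0  1  1  2  3  3  3  4
 P  0  1  1  2  3  3  4  4
 N  0  1  1  2  3  3  4  5
 P  0  1  1  2  3  3  4  5
 F  0  1  1  2  3  3  4  5
dp[10][7] = 5. One LCS (by backtracking along matches): FNNPN.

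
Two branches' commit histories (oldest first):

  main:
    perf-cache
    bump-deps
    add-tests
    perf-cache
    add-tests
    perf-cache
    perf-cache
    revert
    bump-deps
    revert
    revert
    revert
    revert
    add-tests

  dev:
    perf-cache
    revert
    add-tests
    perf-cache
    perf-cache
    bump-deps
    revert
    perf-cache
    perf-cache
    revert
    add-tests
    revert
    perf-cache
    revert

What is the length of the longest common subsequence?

9

Pick perf-cache at main[1]=dev[1] → add-tests at main[5]=dev[3] → perf-cache at main[6]=dev[4] → perf-cache at main[7]=dev[5] → bump-deps at main[9]=dev[6] → revert at main[10]=dev[7] → revert at main[11]=dev[10] → revert at main[12]=dev[12] → revert at main[13]=dev[14]; all 9 commits appear in both, in order. dp[14][14] = 9 confirms this is the maximum.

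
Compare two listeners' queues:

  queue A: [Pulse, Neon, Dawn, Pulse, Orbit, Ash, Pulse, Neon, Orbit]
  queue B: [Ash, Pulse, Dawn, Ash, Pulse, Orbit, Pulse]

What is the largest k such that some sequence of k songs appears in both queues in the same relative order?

5

Taking Pulse [1,2]; then Dawn [3,3]; then Pulse [4,5]; then Orbit [5,6]; then Pulse [7,7] gives a common subsequence of length 5. The LCS DP gives dp[9][7] = 5, so this is optimal.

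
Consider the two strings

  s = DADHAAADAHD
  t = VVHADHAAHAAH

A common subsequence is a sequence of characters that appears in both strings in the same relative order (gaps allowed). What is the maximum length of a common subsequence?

Let dp[i][j] be the LCS length of the first i characters of s and the first j characters of t. dp[i][j] = dp[i-1][j-1]+1 when the i-th and j-th characters match, else max(dp[i-1][j], dp[i][j-1]).
    ·  V  V  H  A  D  H  A  A  H  A  A  H
 ·  0  0  0  0  0  0  0  0  0  0  0  0  0
 D  0  0  0  0  0  1  1  1  1  1  1  1  1
 A  0  0  0  0  1  1  1  2  2  2  2  2  2
 D  0  0  0  0  1  2  2  2  2  2  2  2  2
 H  0  0  0  1  1  2  3  3  3  3  3  3  3
 A  0  0  0  1  2  2  3  4  4  4  4  4  4
 A  0  0  0  1  2  2  3  4  5  5  5  5  5
 A  0  0  0  1  2  2  3  4  5  5  6  6  6
 D  0  0  0  1  2  3  3  4  5  5  6  6  6
 A  0  0  0  1  2  3  3  4  5  5  6  7  7
 H  0  0  0  1  2  3  4  4  5  6  6  7  8
 D  0  0  0  1  2  3  4  4  5  6  6  7  8
dp[11][12] = 8. One LCS (by backtracking along matches): ADHAAAAH.

8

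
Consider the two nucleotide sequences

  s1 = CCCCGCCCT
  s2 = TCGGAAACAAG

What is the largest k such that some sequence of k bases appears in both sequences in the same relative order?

Let dp[i][j] be the LCS length of the first i bases of s1 and the first j bases of s2. dp[i][j] = dp[i-1][j-1]+1 when the i-th and j-th bases match, else max(dp[i-1][j], dp[i][j-1]).
    ·  T  C  G  G  A  A  A  C  A  A  G
 ·  0  0  0  0  0  0  0  0  0  0  0  0
 C  0  0  1  1  1  1  1  1  1  1  1  1
 C  0  0  1  1  1  1  1  1  2  2  2  2
 C  0  0  1  1  1  1  1  1  2  2  2  2
 C  0  0  1  1  1  1  1  1  2  2  2  2
 G  0  0  1  2  2  2  2  2  2  2  2  3
 C  0  0  1  2  2  2  2  2  3  3  3  3
 C  0  0  1  2  2  2  2  2  3  3  3  3
 C  0  0  1  2  2  2  2  2  3  3  3  3
 T  0  1  1  2  2  2  2  2  3  3  3  3
dp[9][11] = 3. One LCS (by backtracking along matches): CCG.

3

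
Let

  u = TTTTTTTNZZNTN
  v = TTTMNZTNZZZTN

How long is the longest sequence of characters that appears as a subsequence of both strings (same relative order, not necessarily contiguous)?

One common subsequence of length 9: T (u #1, v #1) → T (u #2, v #2) → T (u #3, v #3) → T (u #7, v #7) → N (u #8, v #8) → Z (u #9, v #10) → Z (u #10, v #11) → T (u #12, v #12) → N (u #13, v #13). The LCS DP gives dp[13][13] = 9, so this is optimal.

9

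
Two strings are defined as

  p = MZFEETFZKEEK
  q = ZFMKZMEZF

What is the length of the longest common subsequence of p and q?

4

Match M [1,3]; then Z [2,5]; then E [4,7]; then F [7,9] — 4 characters in the same relative order in both. Since dp[12][9] = 4, nothing longer is possible.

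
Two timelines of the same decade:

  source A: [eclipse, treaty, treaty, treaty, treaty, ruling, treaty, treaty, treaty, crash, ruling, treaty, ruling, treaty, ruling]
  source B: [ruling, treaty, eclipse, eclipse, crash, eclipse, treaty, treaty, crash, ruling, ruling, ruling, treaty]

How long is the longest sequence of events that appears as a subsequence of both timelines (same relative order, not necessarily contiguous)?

Pick ruling at source A[6]=source B[1], then treaty at source A[7]=source B[2], then treaty at source A[8]=source B[7], then treaty at source A[9]=source B[8], then crash at source A[10]=source B[9], then ruling at source A[11]=source B[11], then ruling at source A[13]=source B[12], then treaty at source A[14]=source B[13]; all 8 events appear in both, in order. The LCS DP gives dp[15][13] = 8, so this is optimal.

8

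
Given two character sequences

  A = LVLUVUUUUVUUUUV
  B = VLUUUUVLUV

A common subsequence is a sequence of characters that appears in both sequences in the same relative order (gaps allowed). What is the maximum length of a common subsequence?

9

One common subsequence of length 9: V (A #2, B #1), L (A #3, B #2), U (A #6, B #3), U (A #7, B #4), U (A #8, B #5), U (A #9, B #6), V (A #10, B #7), U (A #14, B #9), V (A #15, B #10). The LCS DP gives dp[15][10] = 9, so this is optimal.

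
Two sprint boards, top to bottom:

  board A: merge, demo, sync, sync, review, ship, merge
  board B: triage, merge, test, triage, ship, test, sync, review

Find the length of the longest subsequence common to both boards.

3

One common subsequence of length 3: merge [1,2], then sync [4,7], then review [5,8], and the DP table's final entry dp[7][8] is also 3, so no common subsequence is longer.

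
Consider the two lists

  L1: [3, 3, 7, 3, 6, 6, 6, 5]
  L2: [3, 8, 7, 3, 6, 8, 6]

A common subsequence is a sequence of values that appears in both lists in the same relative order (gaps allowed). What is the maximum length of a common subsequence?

5

Let dp[i][j] be the LCS length of the first i values of L1 and the first j values of L2. dp[i][j] = dp[i-1][j-1]+1 when the i-th and j-th values match, else max(dp[i-1][j], dp[i][j-1]).
    ·  3  8  7  3  6  8  6
 ·  0  0  0  0  0  0  0  0
 3  0  1  1  1  1  1  1  1
 3  0  1  1  1  2  2  2  2
 7  0  1  1  2  2  2  2  2
 3  0  1  1  2  3  3  3  3
 6  0  1  1  2  3  4  4  4
 6  0  1  1  2  3  4  4  5
 6  0  1  1  2  3  4  4  5
 5  0  1  1  2  3  4  4  5
dp[8][7] = 5. One LCS (by backtracking along matches): 3, 7, 3, 6, 6.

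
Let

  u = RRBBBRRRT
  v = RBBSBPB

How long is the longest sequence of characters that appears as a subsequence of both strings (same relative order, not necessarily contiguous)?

Taking R (u #1, v #1); then B (u #3, v #3); then B (u #4, v #5); then B (u #5, v #7) gives a common subsequence of length 4, and the DP table's final entry dp[9][7] is also 4, so no common subsequence is longer.

4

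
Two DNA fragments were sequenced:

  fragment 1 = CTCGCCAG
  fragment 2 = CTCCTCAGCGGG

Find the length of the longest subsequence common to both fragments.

Match C (fragment 1 #1, fragment 2 #1); then T (fragment 1 #2, fragment 2 #2); then C (fragment 1 #3, fragment 2 #3); then C (fragment 1 #5, fragment 2 #4); then C (fragment 1 #6, fragment 2 #6); then A (fragment 1 #7, fragment 2 #7); then G (fragment 1 #8, fragment 2 #12) — 7 bases in the same relative order in both. Since dp[8][12] = 7, nothing longer is possible.

7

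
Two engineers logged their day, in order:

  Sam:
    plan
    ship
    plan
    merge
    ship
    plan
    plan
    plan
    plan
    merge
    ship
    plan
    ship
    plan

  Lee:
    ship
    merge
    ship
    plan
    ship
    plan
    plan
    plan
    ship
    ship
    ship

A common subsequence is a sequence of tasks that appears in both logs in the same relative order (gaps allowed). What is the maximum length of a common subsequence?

Taking ship [2,1], then merge [4,2], then ship [5,3], then plan [6,4], then plan [7,6], then plan [8,7], then plan [9,8], then ship [11,10], then ship [13,11] gives a common subsequence of length 9. Since dp[14][11] = 9, nothing longer is possible.

9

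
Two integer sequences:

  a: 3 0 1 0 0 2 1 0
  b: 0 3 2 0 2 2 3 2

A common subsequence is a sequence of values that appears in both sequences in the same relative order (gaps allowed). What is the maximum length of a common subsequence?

3

One common subsequence of length 3: 3 [1,2]; then 0 [2,4]; then 2 [6,8], and the DP table's final entry dp[8][8] is also 3, so no common subsequence is longer.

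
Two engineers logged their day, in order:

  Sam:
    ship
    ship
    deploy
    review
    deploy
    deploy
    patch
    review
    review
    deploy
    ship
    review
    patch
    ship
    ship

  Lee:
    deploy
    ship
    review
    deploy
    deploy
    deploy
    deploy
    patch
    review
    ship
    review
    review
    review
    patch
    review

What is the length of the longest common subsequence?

9

Pick ship (Sam #1, Lee #2) → deploy (Sam #3, Lee #5) → deploy (Sam #5, Lee #6) → deploy (Sam #6, Lee #7) → patch (Sam #7, Lee #8) → review (Sam #8, Lee #11) → review (Sam #9, Lee #12) → review (Sam #12, Lee #13) → patch (Sam #13, Lee #14); all 9 tasks appear in both, in order, and the DP table's final entry dp[15][15] is also 9, so no common subsequence is longer.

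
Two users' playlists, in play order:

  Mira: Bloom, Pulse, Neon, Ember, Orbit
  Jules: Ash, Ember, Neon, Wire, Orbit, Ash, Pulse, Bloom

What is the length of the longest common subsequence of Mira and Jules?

One common subsequence of length 2: Neon at Mira[3]=Jules[3] → Orbit at Mira[5]=Jules[5]. The LCS DP gives dp[5][8] = 2, so this is optimal.

2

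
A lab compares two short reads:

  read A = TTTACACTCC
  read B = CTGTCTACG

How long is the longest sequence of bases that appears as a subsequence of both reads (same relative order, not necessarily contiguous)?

Match T [1,2], T [2,4], T [3,6], A [4,7], C [5,8] — 5 bases in the same relative order in both. The LCS DP gives dp[10][9] = 5, so this is optimal.

5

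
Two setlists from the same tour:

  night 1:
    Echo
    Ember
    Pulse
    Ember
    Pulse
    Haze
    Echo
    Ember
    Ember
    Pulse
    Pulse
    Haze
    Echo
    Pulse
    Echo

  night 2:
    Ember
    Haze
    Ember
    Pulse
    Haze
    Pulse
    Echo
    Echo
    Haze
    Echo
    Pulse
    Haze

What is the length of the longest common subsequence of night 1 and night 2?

8

Taking Ember [2,1]; then Ember [4,3]; then Pulse [5,4]; then Haze [6,5]; then Echo [7,8]; then Haze [12,9]; then Echo [13,10]; then Pulse [14,11] gives a common subsequence of length 8. dp[15][12] = 8 confirms this is the maximum.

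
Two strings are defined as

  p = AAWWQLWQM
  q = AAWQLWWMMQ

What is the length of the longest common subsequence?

7

Let dp[i][j] be the LCS length of the first i characters of p and the first j characters of q. dp[i][j] = dp[i-1][j-1]+1 when the i-th and j-th characters match, else max(dp[i-1][j], dp[i][j-1]).
    ·  A  A  W  Q  L  W  W  M  M  Q
 ·  0  0  0  0  0  0  0  0  0  0  0
 A  0  1  1  1  1  1  1  1  1  1  1
 A  0  1  2  2  2  2  2  2  2  2  2
 W  0  1  2  3  3  3  3  3  3  3  3
 W  0  1  2  3  3  3  4  4  4  4  4
 Q  0  1  2  3  4  4  4  4  4  4  5
 L  0  1  2  3  4  5  5  5  5  5  5
 W  0  1  2  3  4  5  6  6  6  6  6
 Q  0  1  2  3  4  5  6  6  6  6  7
 M  0  1  2  3  4  5  6  6  7  7  7
dp[9][10] = 7. One LCS (by backtracking along matches): AAWQLWQ.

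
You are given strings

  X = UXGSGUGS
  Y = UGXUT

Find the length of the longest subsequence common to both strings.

Pick U [1,1]; then X [2,3]; then U [6,4]; all 3 characters appear in both, in order. The LCS DP gives dp[8][5] = 3, so this is optimal.

3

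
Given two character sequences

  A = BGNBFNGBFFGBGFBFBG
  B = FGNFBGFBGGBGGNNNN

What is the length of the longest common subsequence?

9

Taking G at A[2]=B[2] → N at A[3]=B[3] → B at A[4]=B[5] → F at A[5]=B[7] → G at A[7]=B[9] → G at A[11]=B[10] → B at A[12]=B[11] → G at A[13]=B[12] → G at A[18]=B[13] gives a common subsequence of length 9, and the DP table's final entry dp[18][17] is also 9, so no common subsequence is longer.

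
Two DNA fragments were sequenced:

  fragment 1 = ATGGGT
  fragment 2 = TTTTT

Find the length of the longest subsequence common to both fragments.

Let dp[i][j] be the LCS length of the first i bases of fragment 1 and the first j bases of fragment 2. dp[i][j] = dp[i-1][j-1]+1 when the i-th and j-th bases match, else max(dp[i-1][j], dp[i][j-1]).
    ·  T  T  T  T  T
 ·  0  0  0  0  0  0
 A  0  0  0  0  0  0
 T  0  1  1  1  1  1
 G  0  1  1  1  1  1
 G  0  1  1  1  1  1
 G  0  1  1  1  1  1
 T  0  1  2  2  2  2
dp[6][5] = 2. One LCS (by backtracking along matches): TT.

2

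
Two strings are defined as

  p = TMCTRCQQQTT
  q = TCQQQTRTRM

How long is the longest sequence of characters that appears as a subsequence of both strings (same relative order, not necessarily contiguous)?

Let dp[i][j] be the LCS length of the first i characters of p and the first j characters of q. dp[i][j] = dp[i-1][j-1]+1 when the i-th and j-th characters match, else max(dp[i-1][j], dp[i][j-1]).
    ·  T  C  Q  Q  Q  T  R  T  R  M
 ·  0  0  0  0  0  0  0  0  0  0  0
 T  0  1  1  1  1  1  1  1  1  1  1
 M  0  1  1  1  1  1  1  1  1  1  2
 C  0  1  2  2  2  2  2  2  2  2  2
 T  0  1  2  2  2  2  3  3  3  3  3
 R  0  1  2  2  2  2  3  4  4  4  4
 C  0  1  2  2  2  2  3  4  4  4  4
 Q  0  1  2  3  3  3  3  4  4  4  4
 Q  0  1  2  3  4  4  4  4  4  4  4
 Q  0  1  2  3  4  5  5  5  5  5  5
 T  0  1  2  3  4  5  6  6  6  6  6
 T  0  1  2  3  4  5  6  6  7  7  7
dp[11][10] = 7. One LCS (by backtracking along matches): TCQQQTT.

7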